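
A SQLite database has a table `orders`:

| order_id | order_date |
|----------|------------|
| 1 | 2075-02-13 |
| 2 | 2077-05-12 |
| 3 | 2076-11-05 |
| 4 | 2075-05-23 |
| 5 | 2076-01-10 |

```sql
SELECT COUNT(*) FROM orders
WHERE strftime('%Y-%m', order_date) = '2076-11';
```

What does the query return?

Rows with year-month 2076-11: 2076-11-05 → 1.

1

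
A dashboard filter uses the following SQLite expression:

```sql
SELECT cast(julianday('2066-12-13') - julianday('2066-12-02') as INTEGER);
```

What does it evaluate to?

11

Both dates are in December 2066: 13 − 2 = 11.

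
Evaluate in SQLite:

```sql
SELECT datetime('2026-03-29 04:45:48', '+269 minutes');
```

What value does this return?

269 minutes = 4h 29m; +269 minutes from 2026-03-29 04:45:48 is 2026-03-29 09:14:48.

2026-03-29 09:14:48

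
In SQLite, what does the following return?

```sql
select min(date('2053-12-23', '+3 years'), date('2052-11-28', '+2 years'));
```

2054-11-28

date('2053-12-23', '+3 years') → 2056-12-23.
date('2052-11-28', '+2 years') → 2054-11-28.
Earlier of the two is 2054-11-28.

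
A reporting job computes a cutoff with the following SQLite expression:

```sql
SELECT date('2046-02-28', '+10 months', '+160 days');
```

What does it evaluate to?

2047-06-06

Adding +10 months to 2046-02-28 gives 2046-12-28.
Applying '+160 days' to 2046-12-28: counting 160 days forward gives 2047-06-06.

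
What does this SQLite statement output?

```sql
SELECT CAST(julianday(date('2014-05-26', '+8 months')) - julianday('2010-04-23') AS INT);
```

Adding +8 months to 2014-05-26 gives 2015-01-26.
7 days remain in April 2010 after the 23rd (30 − 23).
Full months from May 2010 through December 2014 contribute their day counts.
Then 26 days into January 2015.
Total: 7 + 31 + 30 + 31 + 31 + 30 + 31 + 30 + 31 + 31 + 28 + 31 + 30 + 31 + 30 + 31 + 31 + 30 + 31 + 30 + 31 + 31 + 29 + 31 + 30 + 31 + 30 + 31 + 31 + 30 + 31 + 30 + 31 + 31 + 28 + 31 + 30 + 31 + 30 + 31 + 31 + 30 + 31 + 30 + 31 + 31 + 28 + 31 + 30 + 31 + 30 + 31 + 31 + 30 + 31 + 30 + 31 + 26 = 1739.

1739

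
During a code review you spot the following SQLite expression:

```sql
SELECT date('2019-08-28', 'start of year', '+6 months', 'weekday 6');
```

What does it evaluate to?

`start of year` rewinds 2019-08-28 to 2019-01-01.
Adding +6 months to 2019-01-01 gives 2019-07-01.
`weekday 6` advances to the next Saturday; 2019-07-01 is a Monday, so it moves forward to 2019-07-06.

2019-07-06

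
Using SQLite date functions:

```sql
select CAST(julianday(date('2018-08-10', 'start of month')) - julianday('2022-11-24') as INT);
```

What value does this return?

-1576

`start of month` rewinds 2018-08-10 to 2018-08-01.
30 days remain in August 2018 after the 1st (31 − 1).
Full months from September 2018 through October 2022 contribute their day counts.
Then 24 days into November 2022.
Total: 30 + 30 + 31 + 30 + 31 + 31 + 28 + 31 + 30 + 31 + 30 + 31 + 31 + 30 + 31 + 30 + 31 + 31 + 29 + 31 + 30 + 31 + 30 + 31 + 31 + 30 + 31 + 30 + 31 + 31 + 28 + 31 + 30 + 31 + 30 + 31 + 31 + 30 + 31 + 30 + 31 + 31 + 28 + 31 + 30 + 31 + 30 + 31 + 31 + 30 + 31 + 24 = 1576.
The subtraction is earlier − later, so the result is −1576 → -1576.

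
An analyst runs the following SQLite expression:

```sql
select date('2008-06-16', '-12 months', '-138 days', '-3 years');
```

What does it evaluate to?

Adding -12 months to 2008-06-16 gives 2007-06-16.
Applying '-138 days' to 2007-06-16: counting 138 days back gives 2007-01-29.
Adding -3 years to 2007-01-29 gives 2004-01-29.

2004-01-29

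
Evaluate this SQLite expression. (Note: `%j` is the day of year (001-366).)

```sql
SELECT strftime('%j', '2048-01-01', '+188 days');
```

First apply '+188 days': 2048-01-01 → 2048-07-07.
Day-of-year for 2048-07-07: days since 2048-01-01 inclusive = 189, zero-padded to 189.

189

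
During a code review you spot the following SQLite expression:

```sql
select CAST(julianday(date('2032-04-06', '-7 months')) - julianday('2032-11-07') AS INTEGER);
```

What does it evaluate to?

Adding -7 months to 2032-04-06 gives 2031-09-06.
24 days remain in September 2031 after the 6th (30 − 6).
Full months from October 2031 through October 2032 contribute their day counts.
Then 7 days into November 2032.
Total: 24 + 31 + 30 + 31 + 31 + 29 + 31 + 30 + 31 + 30 + 31 + 31 + 30 + 31 + 7 = 428.
The subtraction is earlier − later, so the result is −428 → -428.

-428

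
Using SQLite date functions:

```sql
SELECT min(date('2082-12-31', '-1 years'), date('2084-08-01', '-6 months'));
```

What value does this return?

date('2082-12-31', '-1 years') → 2081-12-31.
date('2084-08-01', '-6 months') → 2084-02-01.
Earlier of the two is 2081-12-31.

2081-12-31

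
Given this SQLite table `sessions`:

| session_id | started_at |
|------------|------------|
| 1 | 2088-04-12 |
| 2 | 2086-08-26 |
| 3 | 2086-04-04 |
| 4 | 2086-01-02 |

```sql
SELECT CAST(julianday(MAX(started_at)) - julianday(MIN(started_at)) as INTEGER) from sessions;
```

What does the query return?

831

MIN = 2086-01-02, MAX = 2088-04-12.
29 days remain in January 2086 after the 2nd (31 − 2).
Full months from February 2086 through March 2088 contribute their day counts.
Then 12 days into April 2088.
Total: 29 + 28 + 31 + 30 + 31 + 30 + 31 + 31 + 30 + 31 + 30 + 31 + 31 + 28 + 31 + 30 + 31 + 30 + 31 + 31 + 30 + 31 + 30 + 31 + 31 + 29 + 31 + 12 = 831.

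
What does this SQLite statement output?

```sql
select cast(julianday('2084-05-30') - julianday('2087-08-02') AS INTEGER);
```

-1159

1 day remains in May 2084 after the 30th (31 − 30).
Full months from June 2084 through July 2087 contribute their day counts.
Then 2 days into August 2087.
Total: 1 + 30 + 31 + 31 + 30 + 31 + 30 + 31 + 31 + 28 + 31 + 30 + 31 + 30 + 31 + 31 + 30 + 31 + 30 + 31 + 31 + 28 + 31 + 30 + 31 + 30 + 31 + 31 + 30 + 31 + 30 + 31 + 31 + 28 + 31 + 30 + 31 + 30 + 31 + 2 = 1159.
The subtraction is earlier − later, so the result is −1159 → -1159.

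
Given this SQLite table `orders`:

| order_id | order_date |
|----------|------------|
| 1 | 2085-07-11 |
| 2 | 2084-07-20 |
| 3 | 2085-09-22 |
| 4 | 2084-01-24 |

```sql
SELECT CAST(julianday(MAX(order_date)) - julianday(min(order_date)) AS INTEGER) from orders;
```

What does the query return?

MIN = 2084-01-24, MAX = 2085-09-22.
7 days remain in January 2084 after the 24th (31 − 24).
Full months from February 2084 through August 2085 contribute their day counts.
Then 22 days into September 2085.
Total: 7 + 29 + 31 + 30 + 31 + 30 + 31 + 31 + 30 + 31 + 30 + 31 + 31 + 28 + 31 + 30 + 31 + 30 + 31 + 31 + 22 = 607.

607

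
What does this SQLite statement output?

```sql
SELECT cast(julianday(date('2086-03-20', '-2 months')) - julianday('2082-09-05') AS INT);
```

Adding -2 months to 2086-03-20 gives 2086-01-20.
25 days remain in September 2082 after the 5th (30 − 5).
Full months from October 2082 through December 2085 contribute their day counts.
Then 20 days into January 2086.
Total: 25 + 31 + 30 + 31 + 31 + 28 + 31 + 30 + 31 + 30 + 31 + 31 + 30 + 31 + 30 + 31 + 31 + 29 + 31 + 30 + 31 + 30 + 31 + 31 + 30 + 31 + 30 + 31 + 31 + 28 + 31 + 30 + 31 + 30 + 31 + 31 + 30 + 31 + 30 + 31 + 20 = 1233.

1233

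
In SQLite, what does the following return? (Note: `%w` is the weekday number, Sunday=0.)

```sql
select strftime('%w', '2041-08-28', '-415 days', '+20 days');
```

0

First apply '-415 days', '+20 days': 2041-08-28 → 2040-07-29.
2040-07-29 is a Sunday; with Sunday=0 that is 0.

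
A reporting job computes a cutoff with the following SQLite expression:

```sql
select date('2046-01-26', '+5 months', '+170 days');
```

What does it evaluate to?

2046-12-13

Adding +5 months to 2046-01-26 gives 2046-06-26.
Applying '+170 days' to 2046-06-26: counting 170 days forward gives 2046-12-13.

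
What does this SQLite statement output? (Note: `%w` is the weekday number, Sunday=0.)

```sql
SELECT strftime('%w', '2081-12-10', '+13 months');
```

First apply '+13 months': 2081-12-10 → 2083-01-10.
2083-01-10 is a Sunday; with Sunday=0 that is 0.

0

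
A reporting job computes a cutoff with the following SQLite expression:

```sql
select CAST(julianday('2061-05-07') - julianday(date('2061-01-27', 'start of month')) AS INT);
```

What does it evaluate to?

`start of month` rewinds 2061-01-27 to 2061-01-01.
30 days remain in January 2061 after the 1st (31 − 1).
February 2061: 28 days.
March 2061: 31 days.
April 2061: 30 days.
Then 7 days into May 2061.
Total: 30 + 28 + 31 + 30 + 7 = 126.

126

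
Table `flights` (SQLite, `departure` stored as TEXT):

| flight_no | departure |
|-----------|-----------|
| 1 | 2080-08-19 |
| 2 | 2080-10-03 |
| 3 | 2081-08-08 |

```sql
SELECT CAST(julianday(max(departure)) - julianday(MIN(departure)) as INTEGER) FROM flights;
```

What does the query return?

354

MIN = 2080-08-19, MAX = 2081-08-08.
12 days remain in August 2080 after the 19th (31 − 19).
Full months from September 2080 through July 2081 contribute their day counts.
Then 8 days into August 2081.
Total: 12 + 30 + 31 + 30 + 31 + 31 + 28 + 31 + 30 + 31 + 30 + 31 + 8 = 354.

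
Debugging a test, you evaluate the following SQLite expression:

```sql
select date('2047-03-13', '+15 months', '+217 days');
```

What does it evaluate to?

Adding +15 months to 2047-03-13 gives 2048-06-13.
Applying '+217 days' to 2048-06-13: counting 217 days forward gives 2049-01-16.

2049-01-16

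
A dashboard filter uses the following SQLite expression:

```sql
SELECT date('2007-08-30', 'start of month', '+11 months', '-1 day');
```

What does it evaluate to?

2008-06-30

`start of month` rewinds 2007-08-30 to 2007-08-01.
Adding +11 months to 2007-08-01 gives 2008-07-01.
Going back 1 day from 2008-07-01 reaches 2008-06-30 (last day of June, 30 days).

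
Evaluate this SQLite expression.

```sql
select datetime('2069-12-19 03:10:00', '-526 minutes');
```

526 minutes = 8h 46m; -526 minutes from 2069-12-19 03:10:00 is 2069-12-18 18:24:00 (crosses midnight).

2069-12-18 18:24:00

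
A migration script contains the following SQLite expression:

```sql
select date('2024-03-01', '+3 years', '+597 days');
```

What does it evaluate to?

2028-10-18

Adding +3 years to 2024-03-01 gives 2027-03-01.
Applying '+597 days' to 2027-03-01: counting 597 days forward gives 2028-10-18.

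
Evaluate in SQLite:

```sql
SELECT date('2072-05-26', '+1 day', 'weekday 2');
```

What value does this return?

Advancing 1 more day within May lands on 2072-05-27.
`weekday 2` advances to the next Tuesday; 2072-05-27 is a Friday, so it moves forward to 2072-05-31.

2072-05-31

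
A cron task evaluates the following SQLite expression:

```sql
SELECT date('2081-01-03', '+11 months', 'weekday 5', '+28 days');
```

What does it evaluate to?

Adding +11 months to 2081-01-03 gives 2081-12-03.
`weekday 5` advances to the next Friday; 2081-12-03 is a Wednesday, so it moves forward to 2081-12-05.
December 2081 has 31 days; 26 remain after the 5th, so 27 days reach 2082-01-01.
Advancing 1 more day within January lands on 2082-01-02.

2082-01-02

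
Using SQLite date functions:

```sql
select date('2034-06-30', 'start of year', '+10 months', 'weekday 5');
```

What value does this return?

2034-11-03

`start of year` rewinds 2034-06-30 to 2034-01-01.
Adding +10 months to 2034-01-01 gives 2034-11-01.
`weekday 5` advances to the next Friday; 2034-11-01 is a Wednesday, so it moves forward to 2034-11-03.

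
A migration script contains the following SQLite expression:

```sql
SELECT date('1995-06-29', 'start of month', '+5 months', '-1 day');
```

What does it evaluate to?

1995-10-31

`start of month` rewinds 1995-06-29 to 1995-06-01.
Adding +5 months to 1995-06-01 gives 1995-11-01.
Going back 1 day from 1995-11-01 reaches 1995-10-31 (last day of October, 31 days).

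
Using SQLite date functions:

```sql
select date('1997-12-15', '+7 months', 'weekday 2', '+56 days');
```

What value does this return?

1998-09-15

Adding +7 months to 1997-12-15 gives 1998-07-15.
`weekday 2` advances to the next Tuesday; 1998-07-15 is a Wednesday, so it moves forward to 1998-07-21.
Applying '+56 days' to 1998-07-21: counting 56 days forward gives 1998-09-15.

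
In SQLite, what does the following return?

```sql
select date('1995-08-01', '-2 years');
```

1993-08-01

Adding -2 years to 1995-08-01 gives 1993-08-01.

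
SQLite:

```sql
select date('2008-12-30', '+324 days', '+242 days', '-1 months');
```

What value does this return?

Applying '+324 days' to 2008-12-30: counting 324 days forward gives 2009-11-19.
Applying '+242 days' to 2009-11-19: counting 242 days forward gives 2010-07-19.
Adding -1 month to 2010-07-19 gives 2010-06-19.

2010-06-19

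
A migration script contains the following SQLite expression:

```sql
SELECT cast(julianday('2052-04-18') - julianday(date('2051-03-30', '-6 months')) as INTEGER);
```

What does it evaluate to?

Adding -6 months to 2051-03-30 gives 2050-09-30.
0 days remain in September 2050 after the 30th (30 − 30).
Full months from October 2050 through March 2052 contribute their day counts.
Then 18 days into April 2052.
Total: 0 + 31 + 30 + 31 + 31 + 28 + 31 + 30 + 31 + 30 + 31 + 31 + 30 + 31 + 30 + 31 + 31 + 29 + 31 + 18 = 566.

566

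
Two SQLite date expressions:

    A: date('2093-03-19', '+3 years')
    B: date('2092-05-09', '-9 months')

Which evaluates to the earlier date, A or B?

B

A = 2096-03-19.
B = 2091-08-09.
B is earlier.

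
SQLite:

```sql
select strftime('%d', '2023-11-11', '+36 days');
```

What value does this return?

First apply '+36 days': 2023-11-11 → 2023-12-17.
`%d` extracts the 2-digit day of month: 17.

17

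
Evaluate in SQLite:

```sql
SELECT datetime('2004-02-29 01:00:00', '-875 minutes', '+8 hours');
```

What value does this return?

2004-02-28 18:25:00

875 minutes = 14h 35m; -875 minutes from 2004-02-29 01:00:00 is 2004-02-28 10:25:00 (crosses midnight).
+8 hours from 2004-02-28 10:25:00 is 2004-02-28 18:25:00.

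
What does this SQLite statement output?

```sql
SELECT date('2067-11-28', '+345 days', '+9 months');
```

2069-08-07

Applying '+345 days' to 2067-11-28: counting 345 days forward gives 2068-11-07.
Adding +9 months to 2068-11-07 gives 2069-08-07.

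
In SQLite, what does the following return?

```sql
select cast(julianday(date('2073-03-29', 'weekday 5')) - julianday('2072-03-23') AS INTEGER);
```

`weekday 5` advances to the next Friday; 2073-03-29 is a Wednesday, so it moves forward to 2073-03-31.
8 days remain in March 2072 after the 23rd (31 − 23).
Full months from April 2072 through February 2073 contribute their day counts.
Then 31 days into March 2073.
Total: 8 + 30 + 31 + 30 + 31 + 31 + 30 + 31 + 30 + 31 + 31 + 28 + 31 = 373.

373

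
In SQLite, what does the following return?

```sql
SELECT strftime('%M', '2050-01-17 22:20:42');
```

`%M` extracts the 2-digit minute: 20.

20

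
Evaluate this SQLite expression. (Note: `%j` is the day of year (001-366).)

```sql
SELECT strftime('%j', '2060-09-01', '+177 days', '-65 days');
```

357

First apply '+177 days', '-65 days': 2060-09-01 → 2060-12-22.
Day-of-year for 2060-12-22: days since 2060-01-01 inclusive = 357, zero-padded to 357.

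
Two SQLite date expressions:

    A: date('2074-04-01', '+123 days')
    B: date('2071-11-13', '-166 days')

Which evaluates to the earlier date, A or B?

B

A = 2074-08-02.
B = 2071-05-31.
B is earlier.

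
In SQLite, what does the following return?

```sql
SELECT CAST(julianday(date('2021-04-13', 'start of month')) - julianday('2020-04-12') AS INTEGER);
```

`start of month` rewinds 2021-04-13 to 2021-04-01.
18 days remain in April 2020 after the 12th (30 − 12).
Full months from May 2020 through March 2021 contribute their day counts.
Then 1 day into April 2021.
Total: 18 + 31 + 30 + 31 + 31 + 30 + 31 + 30 + 31 + 31 + 28 + 31 + 1 = 354.

354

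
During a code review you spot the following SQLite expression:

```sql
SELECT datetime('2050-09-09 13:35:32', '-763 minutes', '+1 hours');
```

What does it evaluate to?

763 minutes = 12h 43m; -763 minutes from 2050-09-09 13:35:32 is 2050-09-09 00:52:32.
+1 hours from 2050-09-09 00:52:32 is 2050-09-09 01:52:32.

2050-09-09 01:52:32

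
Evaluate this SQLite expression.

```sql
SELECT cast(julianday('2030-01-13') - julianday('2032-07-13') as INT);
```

18 days remain in January 2030 after the 13th (31 − 13).
Full months from February 2030 through June 2032 contribute their day counts.
Then 13 days into July 2032.
Total: 18 + 28 + 31 + 30 + 31 + 30 + 31 + 31 + 30 + 31 + 30 + 31 + 31 + 28 + 31 + 30 + 31 + 30 + 31 + 31 + 30 + 31 + 30 + 31 + 31 + 29 + 31 + 30 + 31 + 30 + 13 = 912.
The subtraction is earlier − later, so the result is −912 → -912.

-912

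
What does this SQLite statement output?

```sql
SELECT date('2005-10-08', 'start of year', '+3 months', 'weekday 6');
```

`start of year` rewinds 2005-10-08 to 2005-01-01.
Adding +3 months to 2005-01-01 gives 2005-04-01.
`weekday 6` advances to the next Saturday; 2005-04-01 is a Friday, so it moves forward to 2005-04-02.

2005-04-02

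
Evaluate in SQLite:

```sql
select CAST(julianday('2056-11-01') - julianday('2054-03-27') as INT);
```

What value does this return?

4 days remain in March 2054 after the 27th (31 − 27).
Full months from April 2054 through October 2056 contribute their day counts.
Then 1 day into November 2056.
Total: 4 + 30 + 31 + 30 + 31 + 31 + 30 + 31 + 30 + 31 + 31 + 28 + 31 + 30 + 31 + 30 + 31 + 31 + 30 + 31 + 30 + 31 + 31 + 29 + 31 + 30 + 31 + 30 + 31 + 31 + 30 + 31 + 1 = 950.

950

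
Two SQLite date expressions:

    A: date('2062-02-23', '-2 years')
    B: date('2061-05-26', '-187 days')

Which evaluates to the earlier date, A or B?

A

A = 2060-02-23.
B = 2060-11-20.
A is earlier.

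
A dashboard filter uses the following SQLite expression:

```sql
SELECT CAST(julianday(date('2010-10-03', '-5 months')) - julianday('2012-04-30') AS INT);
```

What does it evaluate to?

Adding -5 months to 2010-10-03 gives 2010-05-03.
28 days remain in May 2010 after the 3rd (31 − 3).
Full months from June 2010 through March 2012 contribute their day counts.
Then 30 days into April 2012.
Total: 28 + 30 + 31 + 31 + 30 + 31 + 30 + 31 + 31 + 28 + 31 + 30 + 31 + 30 + 31 + 31 + 30 + 31 + 30 + 31 + 31 + 29 + 31 + 30 = 728.
The subtraction is earlier − later, so the result is −728 → -728.

-728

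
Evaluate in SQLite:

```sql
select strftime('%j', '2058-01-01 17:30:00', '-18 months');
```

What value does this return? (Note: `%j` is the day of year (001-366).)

First apply '-18 months': 2058-01-01 17:30:00 → 2056-07-01 17:30:00.
Day-of-year for 2056-07-01: days since 2056-01-01 inclusive = 183, zero-padded to 183.

183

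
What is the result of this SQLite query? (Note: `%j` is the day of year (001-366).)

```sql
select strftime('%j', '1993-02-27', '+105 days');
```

First apply '+105 days': 1993-02-27 → 1993-06-12.
Day-of-year for 1993-06-12: days since 1993-01-01 inclusive = 163, zero-padded to 163.

163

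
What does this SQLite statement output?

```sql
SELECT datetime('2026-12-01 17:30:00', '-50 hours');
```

2026-11-29 15:30:00

-50 hours from 2026-12-01 17:30:00 is 2026-11-29 15:30:00 (crosses midnight).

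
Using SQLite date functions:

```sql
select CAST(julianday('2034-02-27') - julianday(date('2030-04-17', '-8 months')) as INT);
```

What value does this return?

Adding -8 months to 2030-04-17 gives 2029-08-17.
14 days remain in August 2029 after the 17th (31 − 17).
Full months from September 2029 through January 2034 contribute their day counts.
Then 27 days into February 2034.
Total: 14 + 30 + 31 + 30 + 31 + 31 + 28 + 31 + 30 + 31 + 30 + 31 + 31 + 30 + 31 + 30 + 31 + 31 + 28 + 31 + 30 + 31 + 30 + 31 + 31 + 30 + 31 + 30 + 31 + 31 + 29 + 31 + 30 + 31 + 30 + 31 + 31 + 30 + 31 + 30 + 31 + 31 + 28 + 31 + 30 + 31 + 30 + 31 + 31 + 30 + 31 + 30 + 31 + 31 + 27 = 1655.

1655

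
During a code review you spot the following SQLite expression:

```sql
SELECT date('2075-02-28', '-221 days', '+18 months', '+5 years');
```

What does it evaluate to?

Applying '-221 days' to 2075-02-28: counting 221 days back gives 2074-07-22.
Adding +18 months to 2074-07-22 gives 2076-01-22.
Adding +5 years to 2076-01-22 gives 2081-01-22.

2081-01-22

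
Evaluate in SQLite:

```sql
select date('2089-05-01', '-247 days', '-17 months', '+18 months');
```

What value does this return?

2088-09-27

Applying '-247 days' to 2089-05-01: counting 247 days back gives 2088-08-27.
Adding -17 months to 2088-08-27 gives 2087-03-27.
Adding +18 months to 2087-03-27 gives 2088-09-27.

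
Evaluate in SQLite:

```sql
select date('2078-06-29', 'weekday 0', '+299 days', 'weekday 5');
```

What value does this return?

`weekday 0` advances to the next Sunday; 2078-06-29 is a Wednesday, so it moves forward to 2078-07-03.
Applying '+299 days' to 2078-07-03: counting 299 days forward gives 2079-04-28.
`weekday 5` advances to the next Friday; 2079-04-28 is already a Friday, so it stays at 2079-04-28.

2079-04-28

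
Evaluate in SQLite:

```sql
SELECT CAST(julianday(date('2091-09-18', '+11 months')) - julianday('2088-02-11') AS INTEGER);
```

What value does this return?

1650

Adding +11 months to 2091-09-18 gives 2092-08-18.
18 days remain in February 2088 after the 11th (29 − 11).
Full months from March 2088 through July 2092 contribute their day counts.
Then 18 days into August 2092.
Total: 18 + 31 + 30 + 31 + 30 + 31 + 31 + 30 + 31 + 30 + 31 + 31 + 28 + 31 + 30 + 31 + 30 + 31 + 31 + 30 + 31 + 30 + 31 + 31 + 28 + 31 + 30 + 31 + 30 + 31 + 31 + 30 + 31 + 30 + 31 + 31 + 28 + 31 + 30 + 31 + 30 + 31 + 31 + 30 + 31 + 30 + 31 + 31 + 29 + 31 + 30 + 31 + 30 + 31 + 18 = 1650.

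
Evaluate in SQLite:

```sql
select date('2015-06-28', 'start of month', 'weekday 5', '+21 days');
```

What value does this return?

`start of month` rewinds 2015-06-28 to 2015-06-01.
`weekday 5` advances to the next Friday; 2015-06-01 is a Monday, so it moves forward to 2015-06-05.
Advancing 21 more days within June lands on 2015-06-26.

2015-06-26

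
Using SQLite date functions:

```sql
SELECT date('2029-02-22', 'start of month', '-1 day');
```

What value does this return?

2029-01-31

`start of month` rewinds 2029-02-22 to 2029-02-01.
Going back 1 day from 2029-02-01 reaches 2029-01-31 (last day of January, 31 days).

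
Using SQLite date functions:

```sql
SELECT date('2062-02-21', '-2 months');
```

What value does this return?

Adding -2 months to 2062-02-21 gives 2061-12-21.

2061-12-21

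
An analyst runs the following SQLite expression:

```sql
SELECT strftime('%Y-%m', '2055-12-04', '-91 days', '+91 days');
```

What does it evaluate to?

2055-12

First apply '-91 days', '+91 days': 2055-12-04 → 2055-12-04.
`%Y-%m` extracts the year-month: 2055-12.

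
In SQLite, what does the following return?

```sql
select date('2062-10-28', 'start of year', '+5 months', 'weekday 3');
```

`start of year` rewinds 2062-10-28 to 2062-01-01.
Adding +5 months to 2062-01-01 gives 2062-06-01.
`weekday 3` advances to the next Wednesday; 2062-06-01 is a Thursday, so it moves forward to 2062-06-07.

2062-06-07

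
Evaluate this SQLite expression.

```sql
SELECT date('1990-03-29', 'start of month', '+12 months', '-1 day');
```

1991-02-28

`start of month` rewinds 1990-03-29 to 1990-03-01.
Adding +12 months to 1990-03-01 gives 1991-03-01.
Going back 1 day from 1991-03-01 reaches 1991-02-28 (last day of February, 28 days).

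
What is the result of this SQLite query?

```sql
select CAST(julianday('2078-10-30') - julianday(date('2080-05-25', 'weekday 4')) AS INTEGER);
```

-578

`weekday 4` advances to the next Thursday; 2080-05-25 is a Saturday, so it moves forward to 2080-05-30.
1 day remains in October 2078 after the 30th (31 − 30).
Full months from November 2078 through April 2080 contribute their day counts.
Then 30 days into May 2080.
Total: 1 + 30 + 31 + 31 + 28 + 31 + 30 + 31 + 30 + 31 + 31 + 30 + 31 + 30 + 31 + 31 + 29 + 31 + 30 + 30 = 578.
The subtraction is earlier − later, so the result is −578 → -578.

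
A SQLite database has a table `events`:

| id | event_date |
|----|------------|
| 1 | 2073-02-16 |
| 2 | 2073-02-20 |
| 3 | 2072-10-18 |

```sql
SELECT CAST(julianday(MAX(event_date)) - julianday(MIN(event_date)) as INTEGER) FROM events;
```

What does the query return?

125

MIN = 2072-10-18, MAX = 2073-02-20.
13 days remain in October 2072 after the 18th (31 − 18).
November 2072: 30 days.
December 2072: 31 days.
January 2073: 31 days.
Then 20 days into February 2073.
Total: 13 + 30 + 31 + 31 + 20 = 125.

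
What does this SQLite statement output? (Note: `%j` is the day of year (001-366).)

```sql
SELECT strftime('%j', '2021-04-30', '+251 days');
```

006

First apply '+251 days': 2021-04-30 → 2022-01-06.
Day-of-year for 2022-01-06: days since 2022-01-01 inclusive = 6, zero-padded to 006.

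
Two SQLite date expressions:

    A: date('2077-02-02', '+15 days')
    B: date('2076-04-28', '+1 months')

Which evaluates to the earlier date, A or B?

A = 2077-02-17.
B = 2076-05-28.
B is earlier.

B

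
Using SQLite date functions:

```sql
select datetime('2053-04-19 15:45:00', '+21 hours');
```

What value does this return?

+21 hours from 2053-04-19 15:45:00 is 2053-04-20 12:45:00 (crosses midnight).

2053-04-20 12:45:00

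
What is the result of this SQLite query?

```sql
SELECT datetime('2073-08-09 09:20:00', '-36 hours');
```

-36 hours from 2073-08-09 09:20:00 is 2073-08-07 21:20:00 (crosses midnight).

2073-08-07 21:20:00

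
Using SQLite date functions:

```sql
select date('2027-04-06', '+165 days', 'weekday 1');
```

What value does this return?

2027-09-20

Applying '+165 days' to 2027-04-06: counting 165 days forward gives 2027-09-18.
`weekday 1` advances to the next Monday; 2027-09-18 is a Saturday, so it moves forward to 2027-09-20.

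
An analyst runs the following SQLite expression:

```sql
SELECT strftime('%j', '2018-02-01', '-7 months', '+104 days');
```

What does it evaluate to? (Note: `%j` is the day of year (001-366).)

First apply '-7 months', '+104 days': 2018-02-01 → 2017-10-13.
Day-of-year for 2017-10-13: days since 2017-01-01 inclusive = 286, zero-padded to 286.

286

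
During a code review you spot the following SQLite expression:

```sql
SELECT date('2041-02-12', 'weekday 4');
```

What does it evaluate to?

2041-02-14

`weekday 4` advances to the next Thursday; 2041-02-12 is a Tuesday, so it moves forward to 2041-02-14.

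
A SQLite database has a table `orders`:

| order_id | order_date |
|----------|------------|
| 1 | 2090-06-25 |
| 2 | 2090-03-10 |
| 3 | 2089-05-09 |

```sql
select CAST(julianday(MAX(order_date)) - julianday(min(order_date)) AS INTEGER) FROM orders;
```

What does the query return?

412

MIN = 2089-05-09, MAX = 2090-06-25.
22 days remain in May 2089 after the 9th (31 − 9).
Full months from June 2089 through May 2090 contribute their day counts.
Then 25 days into June 2090.
Total: 22 + 30 + 31 + 31 + 30 + 31 + 30 + 31 + 31 + 28 + 31 + 30 + 31 + 25 = 412.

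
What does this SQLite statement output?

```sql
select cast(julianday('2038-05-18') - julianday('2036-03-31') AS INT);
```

778

0 days remain in March 2036 after the 31st (31 − 31).
Full months from April 2036 through April 2038 contribute their day counts.
Then 18 days into May 2038.
Total: 0 + 30 + 31 + 30 + 31 + 31 + 30 + 31 + 30 + 31 + 31 + 28 + 31 + 30 + 31 + 30 + 31 + 31 + 30 + 31 + 30 + 31 + 31 + 28 + 31 + 30 + 18 = 778.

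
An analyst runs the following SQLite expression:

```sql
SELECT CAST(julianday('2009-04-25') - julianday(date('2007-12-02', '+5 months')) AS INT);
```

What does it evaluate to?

358

Adding +5 months to 2007-12-02 gives 2008-05-02.
29 days remain in May 2008 after the 2nd (31 − 2).
Full months from June 2008 through March 2009 contribute their day counts.
Then 25 days into April 2009.
Total: 29 + 30 + 31 + 31 + 30 + 31 + 30 + 31 + 31 + 28 + 31 + 25 = 358.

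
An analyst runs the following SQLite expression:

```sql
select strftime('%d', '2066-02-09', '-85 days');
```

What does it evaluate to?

16

First apply '-85 days': 2066-02-09 → 2065-11-16.
`%d` extracts the 2-digit day of month: 16.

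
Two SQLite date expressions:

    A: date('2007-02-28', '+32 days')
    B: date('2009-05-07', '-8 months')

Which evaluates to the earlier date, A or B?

A = 2007-04-01.
B = 2008-09-07.
A is earlier.

A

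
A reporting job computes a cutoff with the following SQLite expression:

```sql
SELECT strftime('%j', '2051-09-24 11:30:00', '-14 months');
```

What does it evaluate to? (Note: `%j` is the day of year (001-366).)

205

First apply '-14 months': 2051-09-24 11:30:00 → 2050-07-24 11:30:00.
Day-of-year for 2050-07-24: days since 2050-01-01 inclusive = 205, zero-padded to 205.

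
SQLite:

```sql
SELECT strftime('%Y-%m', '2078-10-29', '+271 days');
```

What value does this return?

First apply '+271 days': 2078-10-29 → 2079-07-27.
`%Y-%m` extracts the year-month: 2079-07.

2079-07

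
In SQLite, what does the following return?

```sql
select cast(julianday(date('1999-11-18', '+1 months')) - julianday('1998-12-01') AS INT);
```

382

Adding +1 month to 1999-11-18 gives 1999-12-18.
30 days remain in December 1998 after the 1st (31 − 1).
Full months from January 1999 through November 1999 contribute their day counts.
Then 18 days into December 1999.
Total: 30 + 31 + 28 + 31 + 30 + 31 + 30 + 31 + 31 + 30 + 31 + 30 + 18 = 382.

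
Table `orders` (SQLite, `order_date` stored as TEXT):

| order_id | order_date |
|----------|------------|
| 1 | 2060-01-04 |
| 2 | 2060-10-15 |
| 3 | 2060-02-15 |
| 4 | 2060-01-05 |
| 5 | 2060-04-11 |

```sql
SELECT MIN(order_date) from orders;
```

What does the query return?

MIN over {2060-01-04, 2060-01-05, 2060-02-15, 2060-04-11, 2060-10-15}.

2060-01-04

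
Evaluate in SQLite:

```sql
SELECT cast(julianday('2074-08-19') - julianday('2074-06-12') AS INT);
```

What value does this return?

18 days remain in June 2074 after the 12th (30 − 12).
July 2074: 31 days.
Then 19 days into August 2074.
Total: 18 + 31 + 19 = 68.

68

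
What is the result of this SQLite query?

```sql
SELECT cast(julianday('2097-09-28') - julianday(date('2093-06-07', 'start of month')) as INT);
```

1580

`start of month` rewinds 2093-06-07 to 2093-06-01.
29 days remain in June 2093 after the 1st (30 − 1).
Full months from July 2093 through August 2097 contribute their day counts.
Then 28 days into September 2097.
Total: 29 + 31 + 31 + 30 + 31 + 30 + 31 + 31 + 28 + 31 + 30 + 31 + 30 + 31 + 31 + 30 + 31 + 30 + 31 + 31 + 28 + 31 + 30 + 31 + 30 + 31 + 31 + 30 + 31 + 30 + 31 + 31 + 29 + 31 + 30 + 31 + 30 + 31 + 31 + 30 + 31 + 30 + 31 + 31 + 28 + 31 + 30 + 31 + 30 + 31 + 31 + 28 = 1580.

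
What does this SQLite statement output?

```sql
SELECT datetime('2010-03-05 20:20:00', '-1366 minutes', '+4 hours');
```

2010-03-05 01:34:00

1366 minutes = 22h 46m; -1366 minutes from 2010-03-05 20:20:00 is 2010-03-04 21:34:00 (crosses midnight).
+4 hours from 2010-03-04 21:34:00 is 2010-03-05 01:34:00 (crosses midnight).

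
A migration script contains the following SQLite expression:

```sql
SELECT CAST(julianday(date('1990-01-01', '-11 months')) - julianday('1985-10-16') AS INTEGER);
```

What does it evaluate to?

1204

Adding -11 months to 1990-01-01 gives 1989-02-01.
15 days remain in October 1985 after the 16th (31 − 16).
Full months from November 1985 through January 1989 contribute their day counts.
Then 1 day into February 1989.
Total: 15 + 30 + 31 + 31 + 28 + 31 + 30 + 31 + 30 + 31 + 31 + 30 + 31 + 30 + 31 + 31 + 28 + 31 + 30 + 31 + 30 + 31 + 31 + 30 + 31 + 30 + 31 + 31 + 29 + 31 + 30 + 31 + 30 + 31 + 31 + 30 + 31 + 30 + 31 + 31 + 1 = 1204.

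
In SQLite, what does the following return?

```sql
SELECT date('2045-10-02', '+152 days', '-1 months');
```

2046-02-03

Applying '+152 days' to 2045-10-02: counting 152 days forward gives 2046-03-03.
Adding -1 month to 2046-03-03 gives 2046-02-03.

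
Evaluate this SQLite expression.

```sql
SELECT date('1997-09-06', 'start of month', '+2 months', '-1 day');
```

1997-10-31

`start of month` rewinds 1997-09-06 to 1997-09-01.
Adding +2 months to 1997-09-01 gives 1997-11-01.
Going back 1 day from 1997-11-01 reaches 1997-10-31 (last day of October, 31 days).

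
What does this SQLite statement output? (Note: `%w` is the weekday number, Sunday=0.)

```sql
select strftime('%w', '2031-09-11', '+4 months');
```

First apply '+4 months': 2031-09-11 → 2032-01-11.
2032-01-11 is a Sunday; with Sunday=0 that is 0.

0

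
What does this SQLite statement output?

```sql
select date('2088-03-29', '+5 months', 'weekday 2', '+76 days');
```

Adding +5 months to 2088-03-29 gives 2088-08-29.
`weekday 2` advances to the next Tuesday; 2088-08-29 is a Sunday, so it moves forward to 2088-08-31.
Applying '+76 days' to 2088-08-31: counting 76 days forward gives 2088-11-15.

2088-11-15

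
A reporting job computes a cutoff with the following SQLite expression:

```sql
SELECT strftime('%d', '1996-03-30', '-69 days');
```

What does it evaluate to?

First apply '-69 days': 1996-03-30 → 1996-01-21.
`%d` extracts the 2-digit day of month: 21.

21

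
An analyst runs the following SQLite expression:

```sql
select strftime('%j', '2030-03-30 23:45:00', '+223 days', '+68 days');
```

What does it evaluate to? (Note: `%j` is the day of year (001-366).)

First apply '+223 days', '+68 days': 2030-03-30 23:45:00 → 2031-01-15 23:45:00.
Day-of-year for 2031-01-15: days since 2031-01-01 inclusive = 15, zero-padded to 015.

015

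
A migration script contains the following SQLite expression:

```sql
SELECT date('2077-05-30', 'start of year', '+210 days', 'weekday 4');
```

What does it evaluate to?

`start of year` rewinds 2077-05-30 to 2077-01-01.
Applying '+210 days' to 2077-01-01: counting 210 days forward gives 2077-07-30.
`weekday 4` advances to the next Thursday; 2077-07-30 is a Friday, so it moves forward to 2077-08-05.

2077-08-05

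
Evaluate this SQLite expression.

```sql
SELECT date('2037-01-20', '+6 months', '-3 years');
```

Adding +6 months to 2037-01-20 gives 2037-07-20.
Adding -3 years to 2037-07-20 gives 2034-07-20.

2034-07-20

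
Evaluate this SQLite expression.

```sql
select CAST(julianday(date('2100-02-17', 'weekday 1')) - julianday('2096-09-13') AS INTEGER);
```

`weekday 1` advances to the next Monday; 2100-02-17 is a Wednesday, so it moves forward to 2100-02-22.
17 days remain in September 2096 after the 13th (30 − 13).
Full months from October 2096 through January 2100 contribute their day counts.
Then 22 days into February 2100.
Total: 17 + 31 + 30 + 31 + 31 + 28 + 31 + 30 + 31 + 30 + 31 + 31 + 30 + 31 + 30 + 31 + 31 + 28 + 31 + 30 + 31 + 30 + 31 + 31 + 30 + 31 + 30 + 31 + 31 + 28 + 31 + 30 + 31 + 30 + 31 + 31 + 30 + 31 + 30 + 31 + 31 + 22 = 1257.

1257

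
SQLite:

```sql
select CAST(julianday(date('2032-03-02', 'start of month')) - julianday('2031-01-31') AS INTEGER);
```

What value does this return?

395

`start of month` rewinds 2032-03-02 to 2032-03-01.
0 days remain in January 2031 after the 31st (31 − 31).
Full months from February 2031 through February 2032 contribute their day counts.
Then 1 day into March 2032.
Total: 0 + 28 + 31 + 30 + 31 + 30 + 31 + 31 + 30 + 31 + 30 + 31 + 31 + 29 + 1 = 395.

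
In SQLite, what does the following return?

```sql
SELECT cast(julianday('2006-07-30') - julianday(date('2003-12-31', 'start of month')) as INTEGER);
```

`start of month` rewinds 2003-12-31 to 2003-12-01.
30 days remain in December 2003 after the 1st (31 − 1).
Full months from January 2004 through June 2006 contribute their day counts.
Then 30 days into July 2006.
Total: 30 + 31 + 29 + 31 + 30 + 31 + 30 + 31 + 31 + 30 + 31 + 30 + 31 + 31 + 28 + 31 + 30 + 31 + 30 + 31 + 31 + 30 + 31 + 30 + 31 + 31 + 28 + 31 + 30 + 31 + 30 + 30 = 972.

972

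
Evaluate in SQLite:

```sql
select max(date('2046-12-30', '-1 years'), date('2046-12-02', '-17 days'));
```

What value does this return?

date('2046-12-30', '-1 years') → 2045-12-30.
date('2046-12-02', '-17 days') → 2046-11-15.
Later of the two is 2046-11-15.

2046-11-15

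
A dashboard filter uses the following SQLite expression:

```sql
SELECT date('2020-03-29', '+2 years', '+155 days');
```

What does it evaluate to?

Adding +2 years to 2020-03-29 gives 2022-03-29.
Applying '+155 days' to 2022-03-29: counting 155 days forward gives 2022-08-31.

2022-08-31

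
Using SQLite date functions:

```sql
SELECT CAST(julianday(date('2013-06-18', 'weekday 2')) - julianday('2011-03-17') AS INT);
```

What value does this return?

824

`weekday 2` advances to the next Tuesday; 2013-06-18 is already a Tuesday, so it stays at 2013-06-18.
14 days remain in March 2011 after the 17th (31 − 17).
Full months from April 2011 through May 2013 contribute their day counts.
Then 18 days into June 2013.
Total: 14 + 30 + 31 + 30 + 31 + 31 + 30 + 31 + 30 + 31 + 31 + 29 + 31 + 30 + 31 + 30 + 31 + 31 + 30 + 31 + 30 + 31 + 31 + 28 + 31 + 30 + 31 + 18 = 824.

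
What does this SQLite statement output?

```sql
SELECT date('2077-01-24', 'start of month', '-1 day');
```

2076-12-31

`start of month` rewinds 2077-01-24 to 2077-01-01.
Going back 1 day from 2077-01-01 reaches 2076-12-31 (last day of December, 31 days).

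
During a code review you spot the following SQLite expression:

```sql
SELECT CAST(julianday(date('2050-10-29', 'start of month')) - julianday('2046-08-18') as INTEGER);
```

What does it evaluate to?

`start of month` rewinds 2050-10-29 to 2050-10-01.
13 days remain in August 2046 after the 18th (31 − 18).
Full months from September 2046 through September 2050 contribute their day counts.
Then 1 day into October 2050.
Total: 13 + 30 + 31 + 30 + 31 + 31 + 28 + 31 + 30 + 31 + 30 + 31 + 31 + 30 + 31 + 30 + 31 + 31 + 29 + 31 + 30 + 31 + 30 + 31 + 31 + 30 + 31 + 30 + 31 + 31 + 28 + 31 + 30 + 31 + 30 + 31 + 31 + 30 + 31 + 30 + 31 + 31 + 28 + 31 + 30 + 31 + 30 + 31 + 31 + 30 + 1 = 1505.

1505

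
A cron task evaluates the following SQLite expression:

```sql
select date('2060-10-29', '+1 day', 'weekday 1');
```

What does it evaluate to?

2060-11-01

Advancing 1 more day within October lands on 2060-10-30.
`weekday 1` advances to the next Monday; 2060-10-30 is a Saturday, so it moves forward to 2060-11-01.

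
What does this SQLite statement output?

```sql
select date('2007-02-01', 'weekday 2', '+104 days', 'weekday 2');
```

`weekday 2` advances to the next Tuesday; 2007-02-01 is a Thursday, so it moves forward to 2007-02-06.
Applying '+104 days' to 2007-02-06: counting 104 days forward gives 2007-05-21.
`weekday 2` advances to the next Tuesday; 2007-05-21 is a Monday, so it moves forward to 2007-05-22.

2007-05-22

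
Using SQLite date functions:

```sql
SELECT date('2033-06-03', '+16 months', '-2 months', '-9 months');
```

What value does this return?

Adding +16 months to 2033-06-03 gives 2034-10-03.
Adding -2 months to 2034-10-03 gives 2034-08-03.
Adding -9 months to 2034-08-03 gives 2033-11-03.

2033-11-03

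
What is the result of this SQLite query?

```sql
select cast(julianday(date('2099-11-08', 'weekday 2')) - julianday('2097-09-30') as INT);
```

`weekday 2` advances to the next Tuesday; 2099-11-08 is a Sunday, so it moves forward to 2099-11-10.
0 days remain in September 2097 after the 30th (30 − 30).
Full months from October 2097 through October 2099 contribute their day counts.
Then 10 days into November 2099.
Total: 0 + 31 + 30 + 31 + 31 + 28 + 31 + 30 + 31 + 30 + 31 + 31 + 30 + 31 + 30 + 31 + 31 + 28 + 31 + 30 + 31 + 30 + 31 + 31 + 30 + 31 + 10 = 771.

771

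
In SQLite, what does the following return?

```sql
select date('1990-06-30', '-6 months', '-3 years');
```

Adding -6 months to 1990-06-30 gives 1989-12-30.
Adding -3 years to 1989-12-30 gives 1986-12-30.

1986-12-30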